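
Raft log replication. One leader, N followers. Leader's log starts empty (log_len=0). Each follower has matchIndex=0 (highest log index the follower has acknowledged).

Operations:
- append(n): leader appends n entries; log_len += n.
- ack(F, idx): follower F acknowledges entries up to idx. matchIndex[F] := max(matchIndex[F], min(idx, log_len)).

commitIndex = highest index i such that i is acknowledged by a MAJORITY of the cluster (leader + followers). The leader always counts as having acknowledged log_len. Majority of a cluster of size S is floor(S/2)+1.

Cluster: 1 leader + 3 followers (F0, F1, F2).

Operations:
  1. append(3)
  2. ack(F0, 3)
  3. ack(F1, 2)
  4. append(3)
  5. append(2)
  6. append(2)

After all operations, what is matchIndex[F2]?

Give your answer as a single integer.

Answer: 0

Derivation:
Op 1: append 3 -> log_len=3
Op 2: F0 acks idx 3 -> match: F0=3 F1=0 F2=0; commitIndex=0
Op 3: F1 acks idx 2 -> match: F0=3 F1=2 F2=0; commitIndex=2
Op 4: append 3 -> log_len=6
Op 5: append 2 -> log_len=8
Op 6: append 2 -> log_len=10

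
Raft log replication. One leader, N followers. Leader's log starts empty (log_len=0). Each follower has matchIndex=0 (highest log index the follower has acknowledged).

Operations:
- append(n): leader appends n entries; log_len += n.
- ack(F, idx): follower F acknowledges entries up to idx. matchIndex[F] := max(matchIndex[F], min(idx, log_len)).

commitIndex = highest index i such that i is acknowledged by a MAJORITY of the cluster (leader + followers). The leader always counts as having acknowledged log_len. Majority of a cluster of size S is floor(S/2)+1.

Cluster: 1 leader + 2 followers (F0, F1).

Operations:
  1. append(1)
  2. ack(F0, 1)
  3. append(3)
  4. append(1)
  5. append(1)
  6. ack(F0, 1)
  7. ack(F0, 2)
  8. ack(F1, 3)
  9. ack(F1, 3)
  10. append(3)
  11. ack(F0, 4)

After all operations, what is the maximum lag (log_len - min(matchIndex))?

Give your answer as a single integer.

Answer: 6

Derivation:
Op 1: append 1 -> log_len=1
Op 2: F0 acks idx 1 -> match: F0=1 F1=0; commitIndex=1
Op 3: append 3 -> log_len=4
Op 4: append 1 -> log_len=5
Op 5: append 1 -> log_len=6
Op 6: F0 acks idx 1 -> match: F0=1 F1=0; commitIndex=1
Op 7: F0 acks idx 2 -> match: F0=2 F1=0; commitIndex=2
Op 8: F1 acks idx 3 -> match: F0=2 F1=3; commitIndex=3
Op 9: F1 acks idx 3 -> match: F0=2 F1=3; commitIndex=3
Op 10: append 3 -> log_len=9
Op 11: F0 acks idx 4 -> match: F0=4 F1=3; commitIndex=4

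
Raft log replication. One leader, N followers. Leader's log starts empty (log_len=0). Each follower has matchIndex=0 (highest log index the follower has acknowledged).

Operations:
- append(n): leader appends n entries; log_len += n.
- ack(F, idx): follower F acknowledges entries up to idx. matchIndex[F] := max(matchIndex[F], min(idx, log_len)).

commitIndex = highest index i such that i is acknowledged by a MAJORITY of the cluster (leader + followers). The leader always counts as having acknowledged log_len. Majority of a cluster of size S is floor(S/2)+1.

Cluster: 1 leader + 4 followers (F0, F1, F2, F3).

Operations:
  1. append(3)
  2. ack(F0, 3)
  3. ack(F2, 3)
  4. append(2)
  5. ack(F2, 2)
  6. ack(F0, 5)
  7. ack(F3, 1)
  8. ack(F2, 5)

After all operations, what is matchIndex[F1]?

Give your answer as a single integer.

Op 1: append 3 -> log_len=3
Op 2: F0 acks idx 3 -> match: F0=3 F1=0 F2=0 F3=0; commitIndex=0
Op 3: F2 acks idx 3 -> match: F0=3 F1=0 F2=3 F3=0; commitIndex=3
Op 4: append 2 -> log_len=5
Op 5: F2 acks idx 2 -> match: F0=3 F1=0 F2=3 F3=0; commitIndex=3
Op 6: F0 acks idx 5 -> match: F0=5 F1=0 F2=3 F3=0; commitIndex=3
Op 7: F3 acks idx 1 -> match: F0=5 F1=0 F2=3 F3=1; commitIndex=3
Op 8: F2 acks idx 5 -> match: F0=5 F1=0 F2=5 F3=1; commitIndex=5

Answer: 0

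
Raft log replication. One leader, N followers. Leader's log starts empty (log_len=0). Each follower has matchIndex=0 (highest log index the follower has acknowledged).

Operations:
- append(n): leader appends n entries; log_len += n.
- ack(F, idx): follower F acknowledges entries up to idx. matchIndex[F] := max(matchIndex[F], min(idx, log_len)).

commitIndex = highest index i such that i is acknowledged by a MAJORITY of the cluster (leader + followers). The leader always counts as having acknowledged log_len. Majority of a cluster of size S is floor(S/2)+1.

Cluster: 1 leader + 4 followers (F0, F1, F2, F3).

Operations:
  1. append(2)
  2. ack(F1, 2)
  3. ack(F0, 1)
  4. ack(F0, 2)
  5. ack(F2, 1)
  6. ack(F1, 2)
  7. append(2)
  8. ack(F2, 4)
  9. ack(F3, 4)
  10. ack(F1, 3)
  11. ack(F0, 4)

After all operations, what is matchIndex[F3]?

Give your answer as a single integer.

Answer: 4

Derivation:
Op 1: append 2 -> log_len=2
Op 2: F1 acks idx 2 -> match: F0=0 F1=2 F2=0 F3=0; commitIndex=0
Op 3: F0 acks idx 1 -> match: F0=1 F1=2 F2=0 F3=0; commitIndex=1
Op 4: F0 acks idx 2 -> match: F0=2 F1=2 F2=0 F3=0; commitIndex=2
Op 5: F2 acks idx 1 -> match: F0=2 F1=2 F2=1 F3=0; commitIndex=2
Op 6: F1 acks idx 2 -> match: F0=2 F1=2 F2=1 F3=0; commitIndex=2
Op 7: append 2 -> log_len=4
Op 8: F2 acks idx 4 -> match: F0=2 F1=2 F2=4 F3=0; commitIndex=2
Op 9: F3 acks idx 4 -> match: F0=2 F1=2 F2=4 F3=4; commitIndex=4
Op 10: F1 acks idx 3 -> match: F0=2 F1=3 F2=4 F3=4; commitIndex=4
Op 11: F0 acks idx 4 -> match: F0=4 F1=3 F2=4 F3=4; commitIndex=4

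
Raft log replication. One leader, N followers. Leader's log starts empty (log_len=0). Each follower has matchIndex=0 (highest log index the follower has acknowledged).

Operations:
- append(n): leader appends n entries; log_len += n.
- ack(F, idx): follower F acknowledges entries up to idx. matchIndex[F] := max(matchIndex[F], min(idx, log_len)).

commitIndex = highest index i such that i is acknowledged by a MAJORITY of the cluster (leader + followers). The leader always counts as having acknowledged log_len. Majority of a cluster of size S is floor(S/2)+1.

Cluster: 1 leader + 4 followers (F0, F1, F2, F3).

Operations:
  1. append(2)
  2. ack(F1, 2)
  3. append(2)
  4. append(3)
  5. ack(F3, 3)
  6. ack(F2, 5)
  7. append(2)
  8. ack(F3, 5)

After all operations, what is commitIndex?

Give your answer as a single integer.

Answer: 5

Derivation:
Op 1: append 2 -> log_len=2
Op 2: F1 acks idx 2 -> match: F0=0 F1=2 F2=0 F3=0; commitIndex=0
Op 3: append 2 -> log_len=4
Op 4: append 3 -> log_len=7
Op 5: F3 acks idx 3 -> match: F0=0 F1=2 F2=0 F3=3; commitIndex=2
Op 6: F2 acks idx 5 -> match: F0=0 F1=2 F2=5 F3=3; commitIndex=3
Op 7: append 2 -> log_len=9
Op 8: F3 acks idx 5 -> match: F0=0 F1=2 F2=5 F3=5; commitIndex=5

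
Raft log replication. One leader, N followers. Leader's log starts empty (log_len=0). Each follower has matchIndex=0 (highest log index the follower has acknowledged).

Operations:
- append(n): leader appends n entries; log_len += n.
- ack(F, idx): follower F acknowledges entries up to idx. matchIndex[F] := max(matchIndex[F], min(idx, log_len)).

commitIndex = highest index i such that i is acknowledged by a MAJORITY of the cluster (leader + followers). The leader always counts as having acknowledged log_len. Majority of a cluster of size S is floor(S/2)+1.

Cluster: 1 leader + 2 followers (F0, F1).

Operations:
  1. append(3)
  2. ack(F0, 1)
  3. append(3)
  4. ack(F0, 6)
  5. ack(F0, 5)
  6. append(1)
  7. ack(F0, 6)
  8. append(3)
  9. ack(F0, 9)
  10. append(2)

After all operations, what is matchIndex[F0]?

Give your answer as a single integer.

Answer: 9

Derivation:
Op 1: append 3 -> log_len=3
Op 2: F0 acks idx 1 -> match: F0=1 F1=0; commitIndex=1
Op 3: append 3 -> log_len=6
Op 4: F0 acks idx 6 -> match: F0=6 F1=0; commitIndex=6
Op 5: F0 acks idx 5 -> match: F0=6 F1=0; commitIndex=6
Op 6: append 1 -> log_len=7
Op 7: F0 acks idx 6 -> match: F0=6 F1=0; commitIndex=6
Op 8: append 3 -> log_len=10
Op 9: F0 acks idx 9 -> match: F0=9 F1=0; commitIndex=9
Op 10: append 2 -> log_len=12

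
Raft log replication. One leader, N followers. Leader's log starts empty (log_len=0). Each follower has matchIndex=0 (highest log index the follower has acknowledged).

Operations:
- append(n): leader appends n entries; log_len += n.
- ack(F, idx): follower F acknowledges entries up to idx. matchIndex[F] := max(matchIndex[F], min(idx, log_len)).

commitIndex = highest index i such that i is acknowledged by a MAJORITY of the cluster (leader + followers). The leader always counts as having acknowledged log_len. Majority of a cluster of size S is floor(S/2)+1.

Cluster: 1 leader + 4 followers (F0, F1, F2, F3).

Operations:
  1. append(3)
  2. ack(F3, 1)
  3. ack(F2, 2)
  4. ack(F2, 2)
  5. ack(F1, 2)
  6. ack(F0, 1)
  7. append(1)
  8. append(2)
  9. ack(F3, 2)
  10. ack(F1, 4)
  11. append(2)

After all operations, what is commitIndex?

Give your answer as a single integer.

Op 1: append 3 -> log_len=3
Op 2: F3 acks idx 1 -> match: F0=0 F1=0 F2=0 F3=1; commitIndex=0
Op 3: F2 acks idx 2 -> match: F0=0 F1=0 F2=2 F3=1; commitIndex=1
Op 4: F2 acks idx 2 -> match: F0=0 F1=0 F2=2 F3=1; commitIndex=1
Op 5: F1 acks idx 2 -> match: F0=0 F1=2 F2=2 F3=1; commitIndex=2
Op 6: F0 acks idx 1 -> match: F0=1 F1=2 F2=2 F3=1; commitIndex=2
Op 7: append 1 -> log_len=4
Op 8: append 2 -> log_len=6
Op 9: F3 acks idx 2 -> match: F0=1 F1=2 F2=2 F3=2; commitIndex=2
Op 10: F1 acks idx 4 -> match: F0=1 F1=4 F2=2 F3=2; commitIndex=2
Op 11: append 2 -> log_len=8

Answer: 2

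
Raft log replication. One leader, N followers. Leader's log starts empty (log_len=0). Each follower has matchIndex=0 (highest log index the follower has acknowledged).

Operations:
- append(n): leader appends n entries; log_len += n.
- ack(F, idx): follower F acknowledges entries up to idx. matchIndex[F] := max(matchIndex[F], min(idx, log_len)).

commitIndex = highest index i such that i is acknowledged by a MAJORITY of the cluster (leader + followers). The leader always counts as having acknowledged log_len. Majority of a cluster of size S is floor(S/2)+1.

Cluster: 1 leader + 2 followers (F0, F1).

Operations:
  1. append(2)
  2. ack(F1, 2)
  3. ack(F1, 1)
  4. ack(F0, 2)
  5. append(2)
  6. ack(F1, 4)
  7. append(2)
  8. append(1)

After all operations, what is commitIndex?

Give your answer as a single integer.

Op 1: append 2 -> log_len=2
Op 2: F1 acks idx 2 -> match: F0=0 F1=2; commitIndex=2
Op 3: F1 acks idx 1 -> match: F0=0 F1=2; commitIndex=2
Op 4: F0 acks idx 2 -> match: F0=2 F1=2; commitIndex=2
Op 5: append 2 -> log_len=4
Op 6: F1 acks idx 4 -> match: F0=2 F1=4; commitIndex=4
Op 7: append 2 -> log_len=6
Op 8: append 1 -> log_len=7

Answer: 4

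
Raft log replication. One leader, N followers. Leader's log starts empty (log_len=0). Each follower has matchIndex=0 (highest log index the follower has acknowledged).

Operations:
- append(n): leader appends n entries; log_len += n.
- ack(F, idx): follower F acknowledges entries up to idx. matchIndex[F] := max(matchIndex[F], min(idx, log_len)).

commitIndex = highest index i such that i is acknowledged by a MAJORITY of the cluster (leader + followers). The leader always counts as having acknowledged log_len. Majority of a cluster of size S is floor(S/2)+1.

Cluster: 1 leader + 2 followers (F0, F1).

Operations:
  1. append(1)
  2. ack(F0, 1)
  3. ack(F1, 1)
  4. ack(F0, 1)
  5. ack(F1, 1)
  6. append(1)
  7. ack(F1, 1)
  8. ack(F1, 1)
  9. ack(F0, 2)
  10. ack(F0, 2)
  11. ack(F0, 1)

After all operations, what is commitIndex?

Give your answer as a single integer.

Op 1: append 1 -> log_len=1
Op 2: F0 acks idx 1 -> match: F0=1 F1=0; commitIndex=1
Op 3: F1 acks idx 1 -> match: F0=1 F1=1; commitIndex=1
Op 4: F0 acks idx 1 -> match: F0=1 F1=1; commitIndex=1
Op 5: F1 acks idx 1 -> match: F0=1 F1=1; commitIndex=1
Op 6: append 1 -> log_len=2
Op 7: F1 acks idx 1 -> match: F0=1 F1=1; commitIndex=1
Op 8: F1 acks idx 1 -> match: F0=1 F1=1; commitIndex=1
Op 9: F0 acks idx 2 -> match: F0=2 F1=1; commitIndex=2
Op 10: F0 acks idx 2 -> match: F0=2 F1=1; commitIndex=2
Op 11: F0 acks idx 1 -> match: F0=2 F1=1; commitIndex=2

Answer: 2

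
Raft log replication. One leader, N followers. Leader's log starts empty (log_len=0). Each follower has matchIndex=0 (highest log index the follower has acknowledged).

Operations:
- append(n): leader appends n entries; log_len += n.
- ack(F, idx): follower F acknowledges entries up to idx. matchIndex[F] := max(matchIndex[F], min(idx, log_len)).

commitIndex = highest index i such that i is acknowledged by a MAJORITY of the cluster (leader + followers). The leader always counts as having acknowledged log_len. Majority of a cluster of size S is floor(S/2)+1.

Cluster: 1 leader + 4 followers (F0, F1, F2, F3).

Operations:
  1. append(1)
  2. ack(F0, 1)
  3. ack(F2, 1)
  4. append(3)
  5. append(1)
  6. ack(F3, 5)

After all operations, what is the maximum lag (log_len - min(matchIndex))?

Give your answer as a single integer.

Op 1: append 1 -> log_len=1
Op 2: F0 acks idx 1 -> match: F0=1 F1=0 F2=0 F3=0; commitIndex=0
Op 3: F2 acks idx 1 -> match: F0=1 F1=0 F2=1 F3=0; commitIndex=1
Op 4: append 3 -> log_len=4
Op 5: append 1 -> log_len=5
Op 6: F3 acks idx 5 -> match: F0=1 F1=0 F2=1 F3=5; commitIndex=1

Answer: 5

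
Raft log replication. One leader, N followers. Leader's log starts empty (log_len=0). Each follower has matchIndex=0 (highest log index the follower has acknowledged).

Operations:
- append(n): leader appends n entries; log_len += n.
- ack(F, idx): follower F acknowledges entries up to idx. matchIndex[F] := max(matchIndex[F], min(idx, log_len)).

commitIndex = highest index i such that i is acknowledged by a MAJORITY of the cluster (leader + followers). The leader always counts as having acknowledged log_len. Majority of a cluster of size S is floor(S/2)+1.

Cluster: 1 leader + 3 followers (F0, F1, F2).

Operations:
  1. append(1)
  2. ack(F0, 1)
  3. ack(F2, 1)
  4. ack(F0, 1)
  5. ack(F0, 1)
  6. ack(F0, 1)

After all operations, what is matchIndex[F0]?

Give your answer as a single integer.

Op 1: append 1 -> log_len=1
Op 2: F0 acks idx 1 -> match: F0=1 F1=0 F2=0; commitIndex=0
Op 3: F2 acks idx 1 -> match: F0=1 F1=0 F2=1; commitIndex=1
Op 4: F0 acks idx 1 -> match: F0=1 F1=0 F2=1; commitIndex=1
Op 5: F0 acks idx 1 -> match: F0=1 F1=0 F2=1; commitIndex=1
Op 6: F0 acks idx 1 -> match: F0=1 F1=0 F2=1; commitIndex=1

Answer: 1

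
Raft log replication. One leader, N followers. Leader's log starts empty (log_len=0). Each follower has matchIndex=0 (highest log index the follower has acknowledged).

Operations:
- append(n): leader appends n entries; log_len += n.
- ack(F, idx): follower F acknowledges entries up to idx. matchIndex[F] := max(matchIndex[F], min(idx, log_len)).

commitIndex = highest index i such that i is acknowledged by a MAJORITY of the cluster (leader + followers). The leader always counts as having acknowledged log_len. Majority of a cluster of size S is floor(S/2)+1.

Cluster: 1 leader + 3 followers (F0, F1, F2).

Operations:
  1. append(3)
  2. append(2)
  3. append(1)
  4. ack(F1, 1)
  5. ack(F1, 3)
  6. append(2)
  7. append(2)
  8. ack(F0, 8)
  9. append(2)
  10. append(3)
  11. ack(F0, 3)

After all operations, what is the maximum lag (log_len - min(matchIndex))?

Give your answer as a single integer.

Op 1: append 3 -> log_len=3
Op 2: append 2 -> log_len=5
Op 3: append 1 -> log_len=6
Op 4: F1 acks idx 1 -> match: F0=0 F1=1 F2=0; commitIndex=0
Op 5: F1 acks idx 3 -> match: F0=0 F1=3 F2=0; commitIndex=0
Op 6: append 2 -> log_len=8
Op 7: append 2 -> log_len=10
Op 8: F0 acks idx 8 -> match: F0=8 F1=3 F2=0; commitIndex=3
Op 9: append 2 -> log_len=12
Op 10: append 3 -> log_len=15
Op 11: F0 acks idx 3 -> match: F0=8 F1=3 F2=0; commitIndex=3

Answer: 15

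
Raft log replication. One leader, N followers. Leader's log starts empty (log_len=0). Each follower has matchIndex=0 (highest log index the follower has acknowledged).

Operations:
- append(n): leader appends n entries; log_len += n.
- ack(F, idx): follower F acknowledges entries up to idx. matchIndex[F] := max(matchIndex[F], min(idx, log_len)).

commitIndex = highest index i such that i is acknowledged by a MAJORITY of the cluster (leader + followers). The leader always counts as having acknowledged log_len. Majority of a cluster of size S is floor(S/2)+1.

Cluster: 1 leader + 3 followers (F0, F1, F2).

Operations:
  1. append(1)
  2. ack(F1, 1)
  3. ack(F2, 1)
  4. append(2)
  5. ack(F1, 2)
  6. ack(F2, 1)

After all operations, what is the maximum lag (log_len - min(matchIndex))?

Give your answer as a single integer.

Answer: 3

Derivation:
Op 1: append 1 -> log_len=1
Op 2: F1 acks idx 1 -> match: F0=0 F1=1 F2=0; commitIndex=0
Op 3: F2 acks idx 1 -> match: F0=0 F1=1 F2=1; commitIndex=1
Op 4: append 2 -> log_len=3
Op 5: F1 acks idx 2 -> match: F0=0 F1=2 F2=1; commitIndex=1
Op 6: F2 acks idx 1 -> match: F0=0 F1=2 F2=1; commitIndex=1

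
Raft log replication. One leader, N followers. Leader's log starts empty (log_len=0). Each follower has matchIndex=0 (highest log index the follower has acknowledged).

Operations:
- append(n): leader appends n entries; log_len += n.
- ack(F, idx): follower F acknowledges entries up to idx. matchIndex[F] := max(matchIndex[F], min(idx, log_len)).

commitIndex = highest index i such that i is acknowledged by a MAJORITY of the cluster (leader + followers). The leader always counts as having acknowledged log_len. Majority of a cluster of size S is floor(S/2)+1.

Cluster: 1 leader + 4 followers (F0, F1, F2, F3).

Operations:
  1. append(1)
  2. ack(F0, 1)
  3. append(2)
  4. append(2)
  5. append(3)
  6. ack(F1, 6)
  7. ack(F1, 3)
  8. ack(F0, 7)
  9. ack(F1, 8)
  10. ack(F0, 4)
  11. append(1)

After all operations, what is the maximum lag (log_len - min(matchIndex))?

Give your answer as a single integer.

Op 1: append 1 -> log_len=1
Op 2: F0 acks idx 1 -> match: F0=1 F1=0 F2=0 F3=0; commitIndex=0
Op 3: append 2 -> log_len=3
Op 4: append 2 -> log_len=5
Op 5: append 3 -> log_len=8
Op 6: F1 acks idx 6 -> match: F0=1 F1=6 F2=0 F3=0; commitIndex=1
Op 7: F1 acks idx 3 -> match: F0=1 F1=6 F2=0 F3=0; commitIndex=1
Op 8: F0 acks idx 7 -> match: F0=7 F1=6 F2=0 F3=0; commitIndex=6
Op 9: F1 acks idx 8 -> match: F0=7 F1=8 F2=0 F3=0; commitIndex=7
Op 10: F0 acks idx 4 -> match: F0=7 F1=8 F2=0 F3=0; commitIndex=7
Op 11: append 1 -> log_len=9

Answer: 9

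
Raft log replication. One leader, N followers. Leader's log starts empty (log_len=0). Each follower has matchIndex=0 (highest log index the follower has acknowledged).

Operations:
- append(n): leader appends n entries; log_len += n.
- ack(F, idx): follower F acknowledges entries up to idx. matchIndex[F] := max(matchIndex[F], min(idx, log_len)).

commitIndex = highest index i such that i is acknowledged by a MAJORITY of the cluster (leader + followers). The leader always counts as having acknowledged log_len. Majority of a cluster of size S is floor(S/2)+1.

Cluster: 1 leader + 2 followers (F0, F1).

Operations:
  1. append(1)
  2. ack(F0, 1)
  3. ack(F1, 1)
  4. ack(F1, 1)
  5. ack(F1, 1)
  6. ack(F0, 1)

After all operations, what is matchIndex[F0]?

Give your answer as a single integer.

Op 1: append 1 -> log_len=1
Op 2: F0 acks idx 1 -> match: F0=1 F1=0; commitIndex=1
Op 3: F1 acks idx 1 -> match: F0=1 F1=1; commitIndex=1
Op 4: F1 acks idx 1 -> match: F0=1 F1=1; commitIndex=1
Op 5: F1 acks idx 1 -> match: F0=1 F1=1; commitIndex=1
Op 6: F0 acks idx 1 -> match: F0=1 F1=1; commitIndex=1

Answer: 1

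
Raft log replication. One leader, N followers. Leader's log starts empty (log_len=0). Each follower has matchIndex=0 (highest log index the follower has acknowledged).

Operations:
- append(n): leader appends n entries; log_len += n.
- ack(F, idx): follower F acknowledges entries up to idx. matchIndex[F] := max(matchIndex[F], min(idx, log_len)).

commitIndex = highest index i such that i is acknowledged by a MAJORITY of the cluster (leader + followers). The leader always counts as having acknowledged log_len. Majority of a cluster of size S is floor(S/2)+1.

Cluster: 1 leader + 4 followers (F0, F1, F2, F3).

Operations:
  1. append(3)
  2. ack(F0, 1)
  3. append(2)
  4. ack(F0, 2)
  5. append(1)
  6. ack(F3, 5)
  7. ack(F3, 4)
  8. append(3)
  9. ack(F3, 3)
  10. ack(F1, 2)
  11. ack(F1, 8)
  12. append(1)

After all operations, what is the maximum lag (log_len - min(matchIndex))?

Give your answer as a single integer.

Op 1: append 3 -> log_len=3
Op 2: F0 acks idx 1 -> match: F0=1 F1=0 F2=0 F3=0; commitIndex=0
Op 3: append 2 -> log_len=5
Op 4: F0 acks idx 2 -> match: F0=2 F1=0 F2=0 F3=0; commitIndex=0
Op 5: append 1 -> log_len=6
Op 6: F3 acks idx 5 -> match: F0=2 F1=0 F2=0 F3=5; commitIndex=2
Op 7: F3 acks idx 4 -> match: F0=2 F1=0 F2=0 F3=5; commitIndex=2
Op 8: append 3 -> log_len=9
Op 9: F3 acks idx 3 -> match: F0=2 F1=0 F2=0 F3=5; commitIndex=2
Op 10: F1 acks idx 2 -> match: F0=2 F1=2 F2=0 F3=5; commitIndex=2
Op 11: F1 acks idx 8 -> match: F0=2 F1=8 F2=0 F3=5; commitIndex=5
Op 12: append 1 -> log_len=10

Answer: 10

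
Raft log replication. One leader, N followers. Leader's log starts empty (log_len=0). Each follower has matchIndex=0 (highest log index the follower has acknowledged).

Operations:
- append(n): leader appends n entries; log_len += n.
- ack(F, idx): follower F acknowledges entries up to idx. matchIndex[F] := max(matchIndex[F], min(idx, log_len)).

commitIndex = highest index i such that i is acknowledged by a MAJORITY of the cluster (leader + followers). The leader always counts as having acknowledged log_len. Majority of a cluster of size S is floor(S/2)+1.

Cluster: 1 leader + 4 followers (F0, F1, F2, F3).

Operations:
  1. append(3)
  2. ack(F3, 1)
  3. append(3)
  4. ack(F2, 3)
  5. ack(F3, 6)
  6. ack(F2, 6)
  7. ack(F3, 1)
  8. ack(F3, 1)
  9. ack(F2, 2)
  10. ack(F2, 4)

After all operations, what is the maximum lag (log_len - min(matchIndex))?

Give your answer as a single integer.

Op 1: append 3 -> log_len=3
Op 2: F3 acks idx 1 -> match: F0=0 F1=0 F2=0 F3=1; commitIndex=0
Op 3: append 3 -> log_len=6
Op 4: F2 acks idx 3 -> match: F0=0 F1=0 F2=3 F3=1; commitIndex=1
Op 5: F3 acks idx 6 -> match: F0=0 F1=0 F2=3 F3=6; commitIndex=3
Op 6: F2 acks idx 6 -> match: F0=0 F1=0 F2=6 F3=6; commitIndex=6
Op 7: F3 acks idx 1 -> match: F0=0 F1=0 F2=6 F3=6; commitIndex=6
Op 8: F3 acks idx 1 -> match: F0=0 F1=0 F2=6 F3=6; commitIndex=6
Op 9: F2 acks idx 2 -> match: F0=0 F1=0 F2=6 F3=6; commitIndex=6
Op 10: F2 acks idx 4 -> match: F0=0 F1=0 F2=6 F3=6; commitIndex=6

Answer: 6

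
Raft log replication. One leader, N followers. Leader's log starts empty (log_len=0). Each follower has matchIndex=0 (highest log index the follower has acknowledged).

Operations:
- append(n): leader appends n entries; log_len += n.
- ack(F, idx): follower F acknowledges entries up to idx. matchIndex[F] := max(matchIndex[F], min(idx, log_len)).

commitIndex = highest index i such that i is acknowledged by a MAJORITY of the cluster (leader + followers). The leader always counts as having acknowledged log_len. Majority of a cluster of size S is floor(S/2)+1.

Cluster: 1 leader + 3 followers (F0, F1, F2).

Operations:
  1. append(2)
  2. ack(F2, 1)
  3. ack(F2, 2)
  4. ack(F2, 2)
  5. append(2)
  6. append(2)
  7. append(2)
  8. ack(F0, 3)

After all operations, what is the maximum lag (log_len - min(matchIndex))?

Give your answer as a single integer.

Op 1: append 2 -> log_len=2
Op 2: F2 acks idx 1 -> match: F0=0 F1=0 F2=1; commitIndex=0
Op 3: F2 acks idx 2 -> match: F0=0 F1=0 F2=2; commitIndex=0
Op 4: F2 acks idx 2 -> match: F0=0 F1=0 F2=2; commitIndex=0
Op 5: append 2 -> log_len=4
Op 6: append 2 -> log_len=6
Op 7: append 2 -> log_len=8
Op 8: F0 acks idx 3 -> match: F0=3 F1=0 F2=2; commitIndex=2

Answer: 8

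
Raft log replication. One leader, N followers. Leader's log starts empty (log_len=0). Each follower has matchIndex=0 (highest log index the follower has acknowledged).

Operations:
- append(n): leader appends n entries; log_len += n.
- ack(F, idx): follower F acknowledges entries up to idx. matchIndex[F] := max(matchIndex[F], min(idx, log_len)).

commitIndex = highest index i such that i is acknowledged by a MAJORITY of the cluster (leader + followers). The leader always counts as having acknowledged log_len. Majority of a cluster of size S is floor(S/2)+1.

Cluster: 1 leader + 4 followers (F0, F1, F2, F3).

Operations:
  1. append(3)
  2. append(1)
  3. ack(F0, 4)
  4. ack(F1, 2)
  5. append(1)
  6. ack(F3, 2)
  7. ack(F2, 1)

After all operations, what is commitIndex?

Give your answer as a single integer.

Op 1: append 3 -> log_len=3
Op 2: append 1 -> log_len=4
Op 3: F0 acks idx 4 -> match: F0=4 F1=0 F2=0 F3=0; commitIndex=0
Op 4: F1 acks idx 2 -> match: F0=4 F1=2 F2=0 F3=0; commitIndex=2
Op 5: append 1 -> log_len=5
Op 6: F3 acks idx 2 -> match: F0=4 F1=2 F2=0 F3=2; commitIndex=2
Op 7: F2 acks idx 1 -> match: F0=4 F1=2 F2=1 F3=2; commitIndex=2

Answer: 2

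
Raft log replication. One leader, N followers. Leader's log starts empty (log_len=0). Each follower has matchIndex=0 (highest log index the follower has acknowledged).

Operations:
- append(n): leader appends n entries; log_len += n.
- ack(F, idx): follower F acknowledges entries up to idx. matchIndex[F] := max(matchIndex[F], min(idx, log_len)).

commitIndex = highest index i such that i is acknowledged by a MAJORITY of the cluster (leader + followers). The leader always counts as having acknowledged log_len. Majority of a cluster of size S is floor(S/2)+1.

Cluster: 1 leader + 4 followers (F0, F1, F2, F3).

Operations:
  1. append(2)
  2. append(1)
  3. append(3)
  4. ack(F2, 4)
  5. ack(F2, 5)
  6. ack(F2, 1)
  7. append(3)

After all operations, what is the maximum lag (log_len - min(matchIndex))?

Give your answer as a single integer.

Op 1: append 2 -> log_len=2
Op 2: append 1 -> log_len=3
Op 3: append 3 -> log_len=6
Op 4: F2 acks idx 4 -> match: F0=0 F1=0 F2=4 F3=0; commitIndex=0
Op 5: F2 acks idx 5 -> match: F0=0 F1=0 F2=5 F3=0; commitIndex=0
Op 6: F2 acks idx 1 -> match: F0=0 F1=0 F2=5 F3=0; commitIndex=0
Op 7: append 3 -> log_len=9

Answer: 9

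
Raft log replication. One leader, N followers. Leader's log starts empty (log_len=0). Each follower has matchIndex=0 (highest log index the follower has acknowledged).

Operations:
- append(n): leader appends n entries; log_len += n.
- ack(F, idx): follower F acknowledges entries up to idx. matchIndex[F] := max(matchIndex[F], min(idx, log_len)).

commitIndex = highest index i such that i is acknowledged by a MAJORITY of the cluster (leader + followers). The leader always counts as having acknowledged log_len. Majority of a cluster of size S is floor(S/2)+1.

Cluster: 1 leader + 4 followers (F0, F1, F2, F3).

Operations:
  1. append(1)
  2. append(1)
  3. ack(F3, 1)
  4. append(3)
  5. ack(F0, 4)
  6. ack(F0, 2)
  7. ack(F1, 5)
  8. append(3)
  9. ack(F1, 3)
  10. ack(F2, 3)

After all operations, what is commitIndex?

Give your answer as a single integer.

Op 1: append 1 -> log_len=1
Op 2: append 1 -> log_len=2
Op 3: F3 acks idx 1 -> match: F0=0 F1=0 F2=0 F3=1; commitIndex=0
Op 4: append 3 -> log_len=5
Op 5: F0 acks idx 4 -> match: F0=4 F1=0 F2=0 F3=1; commitIndex=1
Op 6: F0 acks idx 2 -> match: F0=4 F1=0 F2=0 F3=1; commitIndex=1
Op 7: F1 acks idx 5 -> match: F0=4 F1=5 F2=0 F3=1; commitIndex=4
Op 8: append 3 -> log_len=8
Op 9: F1 acks idx 3 -> match: F0=4 F1=5 F2=0 F3=1; commitIndex=4
Op 10: F2 acks idx 3 -> match: F0=4 F1=5 F2=3 F3=1; commitIndex=4

Answer: 4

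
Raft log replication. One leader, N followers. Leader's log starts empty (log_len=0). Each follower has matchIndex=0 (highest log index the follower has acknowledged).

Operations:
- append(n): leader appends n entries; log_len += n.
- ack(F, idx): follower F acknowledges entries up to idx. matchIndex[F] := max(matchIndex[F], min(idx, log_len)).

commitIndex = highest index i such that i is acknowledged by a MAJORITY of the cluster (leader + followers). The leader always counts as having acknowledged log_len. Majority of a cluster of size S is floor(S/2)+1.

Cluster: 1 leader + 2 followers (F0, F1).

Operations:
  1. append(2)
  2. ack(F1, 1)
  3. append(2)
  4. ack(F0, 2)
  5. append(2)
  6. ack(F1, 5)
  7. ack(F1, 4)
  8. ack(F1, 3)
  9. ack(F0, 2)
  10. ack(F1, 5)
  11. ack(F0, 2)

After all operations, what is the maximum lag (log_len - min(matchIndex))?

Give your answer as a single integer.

Answer: 4

Derivation:
Op 1: append 2 -> log_len=2
Op 2: F1 acks idx 1 -> match: F0=0 F1=1; commitIndex=1
Op 3: append 2 -> log_len=4
Op 4: F0 acks idx 2 -> match: F0=2 F1=1; commitIndex=2
Op 5: append 2 -> log_len=6
Op 6: F1 acks idx 5 -> match: F0=2 F1=5; commitIndex=5
Op 7: F1 acks idx 4 -> match: F0=2 F1=5; commitIndex=5
Op 8: F1 acks idx 3 -> match: F0=2 F1=5; commitIndex=5
Op 9: F0 acks idx 2 -> match: F0=2 F1=5; commitIndex=5
Op 10: F1 acks idx 5 -> match: F0=2 F1=5; commitIndex=5
Op 11: F0 acks idx 2 -> match: F0=2 F1=5; commitIndex=5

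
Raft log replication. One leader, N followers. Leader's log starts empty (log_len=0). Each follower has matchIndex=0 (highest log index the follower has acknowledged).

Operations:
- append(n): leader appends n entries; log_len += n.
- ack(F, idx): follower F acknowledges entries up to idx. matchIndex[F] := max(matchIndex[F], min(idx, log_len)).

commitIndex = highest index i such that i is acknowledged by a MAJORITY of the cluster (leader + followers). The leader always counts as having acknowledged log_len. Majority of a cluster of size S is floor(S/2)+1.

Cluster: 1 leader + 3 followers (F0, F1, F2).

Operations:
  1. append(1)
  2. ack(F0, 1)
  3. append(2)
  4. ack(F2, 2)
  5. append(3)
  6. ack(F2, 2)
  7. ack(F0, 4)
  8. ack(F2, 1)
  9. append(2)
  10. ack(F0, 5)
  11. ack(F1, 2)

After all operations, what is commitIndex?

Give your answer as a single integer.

Op 1: append 1 -> log_len=1
Op 2: F0 acks idx 1 -> match: F0=1 F1=0 F2=0; commitIndex=0
Op 3: append 2 -> log_len=3
Op 4: F2 acks idx 2 -> match: F0=1 F1=0 F2=2; commitIndex=1
Op 5: append 3 -> log_len=6
Op 6: F2 acks idx 2 -> match: F0=1 F1=0 F2=2; commitIndex=1
Op 7: F0 acks idx 4 -> match: F0=4 F1=0 F2=2; commitIndex=2
Op 8: F2 acks idx 1 -> match: F0=4 F1=0 F2=2; commitIndex=2
Op 9: append 2 -> log_len=8
Op 10: F0 acks idx 5 -> match: F0=5 F1=0 F2=2; commitIndex=2
Op 11: F1 acks idx 2 -> match: F0=5 F1=2 F2=2; commitIndex=2

Answer: 2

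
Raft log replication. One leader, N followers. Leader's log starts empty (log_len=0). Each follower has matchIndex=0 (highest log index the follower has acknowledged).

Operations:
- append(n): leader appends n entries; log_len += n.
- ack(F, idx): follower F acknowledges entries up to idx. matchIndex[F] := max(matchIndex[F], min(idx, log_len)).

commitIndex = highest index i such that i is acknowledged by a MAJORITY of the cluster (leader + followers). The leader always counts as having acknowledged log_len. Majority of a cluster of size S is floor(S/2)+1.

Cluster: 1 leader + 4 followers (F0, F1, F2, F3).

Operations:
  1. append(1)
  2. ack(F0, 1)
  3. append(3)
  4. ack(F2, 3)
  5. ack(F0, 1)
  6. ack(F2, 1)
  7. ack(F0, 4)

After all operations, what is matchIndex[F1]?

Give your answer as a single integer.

Op 1: append 1 -> log_len=1
Op 2: F0 acks idx 1 -> match: F0=1 F1=0 F2=0 F3=0; commitIndex=0
Op 3: append 3 -> log_len=4
Op 4: F2 acks idx 3 -> match: F0=1 F1=0 F2=3 F3=0; commitIndex=1
Op 5: F0 acks idx 1 -> match: F0=1 F1=0 F2=3 F3=0; commitIndex=1
Op 6: F2 acks idx 1 -> match: F0=1 F1=0 F2=3 F3=0; commitIndex=1
Op 7: F0 acks idx 4 -> match: F0=4 F1=0 F2=3 F3=0; commitIndex=3

Answer: 0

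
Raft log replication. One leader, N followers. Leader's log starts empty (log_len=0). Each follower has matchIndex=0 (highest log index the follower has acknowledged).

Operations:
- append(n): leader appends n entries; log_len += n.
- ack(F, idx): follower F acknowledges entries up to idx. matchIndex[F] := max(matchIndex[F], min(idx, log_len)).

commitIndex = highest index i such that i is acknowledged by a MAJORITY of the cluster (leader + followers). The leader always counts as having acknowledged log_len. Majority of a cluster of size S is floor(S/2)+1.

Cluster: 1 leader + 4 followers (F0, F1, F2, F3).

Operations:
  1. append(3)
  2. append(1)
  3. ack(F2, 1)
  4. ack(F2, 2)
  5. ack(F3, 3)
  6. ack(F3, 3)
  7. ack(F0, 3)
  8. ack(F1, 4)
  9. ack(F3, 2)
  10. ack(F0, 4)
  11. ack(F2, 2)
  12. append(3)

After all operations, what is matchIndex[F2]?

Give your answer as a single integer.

Answer: 2

Derivation:
Op 1: append 3 -> log_len=3
Op 2: append 1 -> log_len=4
Op 3: F2 acks idx 1 -> match: F0=0 F1=0 F2=1 F3=0; commitIndex=0
Op 4: F2 acks idx 2 -> match: F0=0 F1=0 F2=2 F3=0; commitIndex=0
Op 5: F3 acks idx 3 -> match: F0=0 F1=0 F2=2 F3=3; commitIndex=2
Op 6: F3 acks idx 3 -> match: F0=0 F1=0 F2=2 F3=3; commitIndex=2
Op 7: F0 acks idx 3 -> match: F0=3 F1=0 F2=2 F3=3; commitIndex=3
Op 8: F1 acks idx 4 -> match: F0=3 F1=4 F2=2 F3=3; commitIndex=3
Op 9: F3 acks idx 2 -> match: F0=3 F1=4 F2=2 F3=3; commitIndex=3
Op 10: F0 acks idx 4 -> match: F0=4 F1=4 F2=2 F3=3; commitIndex=4
Op 11: F2 acks idx 2 -> match: F0=4 F1=4 F2=2 F3=3; commitIndex=4
Op 12: append 3 -> log_len=7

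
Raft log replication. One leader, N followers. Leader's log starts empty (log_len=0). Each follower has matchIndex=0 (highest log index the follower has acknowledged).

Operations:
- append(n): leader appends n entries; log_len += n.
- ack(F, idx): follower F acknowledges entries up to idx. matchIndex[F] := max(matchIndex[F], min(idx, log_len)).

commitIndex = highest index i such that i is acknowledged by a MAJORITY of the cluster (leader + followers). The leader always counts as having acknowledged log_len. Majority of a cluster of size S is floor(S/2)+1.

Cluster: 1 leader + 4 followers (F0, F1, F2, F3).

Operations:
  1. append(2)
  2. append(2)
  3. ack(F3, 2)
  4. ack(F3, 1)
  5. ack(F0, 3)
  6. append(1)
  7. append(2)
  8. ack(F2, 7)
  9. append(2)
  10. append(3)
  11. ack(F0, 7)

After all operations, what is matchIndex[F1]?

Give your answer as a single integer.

Op 1: append 2 -> log_len=2
Op 2: append 2 -> log_len=4
Op 3: F3 acks idx 2 -> match: F0=0 F1=0 F2=0 F3=2; commitIndex=0
Op 4: F3 acks idx 1 -> match: F0=0 F1=0 F2=0 F3=2; commitIndex=0
Op 5: F0 acks idx 3 -> match: F0=3 F1=0 F2=0 F3=2; commitIndex=2
Op 6: append 1 -> log_len=5
Op 7: append 2 -> log_len=7
Op 8: F2 acks idx 7 -> match: F0=3 F1=0 F2=7 F3=2; commitIndex=3
Op 9: append 2 -> log_len=9
Op 10: append 3 -> log_len=12
Op 11: F0 acks idx 7 -> match: F0=7 F1=0 F2=7 F3=2; commitIndex=7

Answer: 0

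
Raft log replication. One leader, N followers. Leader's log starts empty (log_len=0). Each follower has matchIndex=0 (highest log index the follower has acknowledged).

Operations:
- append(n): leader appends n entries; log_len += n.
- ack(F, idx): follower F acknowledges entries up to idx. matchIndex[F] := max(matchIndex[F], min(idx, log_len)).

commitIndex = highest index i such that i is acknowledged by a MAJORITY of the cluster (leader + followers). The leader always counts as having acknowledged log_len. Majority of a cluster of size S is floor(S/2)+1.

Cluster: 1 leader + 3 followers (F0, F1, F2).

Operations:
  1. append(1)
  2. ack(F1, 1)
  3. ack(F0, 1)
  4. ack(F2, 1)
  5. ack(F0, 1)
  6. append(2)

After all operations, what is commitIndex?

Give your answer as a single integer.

Op 1: append 1 -> log_len=1
Op 2: F1 acks idx 1 -> match: F0=0 F1=1 F2=0; commitIndex=0
Op 3: F0 acks idx 1 -> match: F0=1 F1=1 F2=0; commitIndex=1
Op 4: F2 acks idx 1 -> match: F0=1 F1=1 F2=1; commitIndex=1
Op 5: F0 acks idx 1 -> match: F0=1 F1=1 F2=1; commitIndex=1
Op 6: append 2 -> log_len=3

Answer: 1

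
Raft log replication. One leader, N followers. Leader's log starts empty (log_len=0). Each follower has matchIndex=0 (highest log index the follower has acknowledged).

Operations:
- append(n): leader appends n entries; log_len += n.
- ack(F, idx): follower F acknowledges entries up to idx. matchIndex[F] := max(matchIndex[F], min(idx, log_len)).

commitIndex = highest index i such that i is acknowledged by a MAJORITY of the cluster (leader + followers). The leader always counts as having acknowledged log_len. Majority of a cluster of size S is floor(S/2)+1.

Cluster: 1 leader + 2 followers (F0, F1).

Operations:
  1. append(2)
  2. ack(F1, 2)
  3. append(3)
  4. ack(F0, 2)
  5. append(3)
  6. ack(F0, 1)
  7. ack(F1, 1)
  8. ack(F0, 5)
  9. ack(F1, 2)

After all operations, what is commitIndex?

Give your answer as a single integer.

Answer: 5

Derivation:
Op 1: append 2 -> log_len=2
Op 2: F1 acks idx 2 -> match: F0=0 F1=2; commitIndex=2
Op 3: append 3 -> log_len=5
Op 4: F0 acks idx 2 -> match: F0=2 F1=2; commitIndex=2
Op 5: append 3 -> log_len=8
Op 6: F0 acks idx 1 -> match: F0=2 F1=2; commitIndex=2
Op 7: F1 acks idx 1 -> match: F0=2 F1=2; commitIndex=2
Op 8: F0 acks idx 5 -> match: F0=5 F1=2; commitIndex=5
Op 9: F1 acks idx 2 -> match: F0=5 F1=2; commitIndex=5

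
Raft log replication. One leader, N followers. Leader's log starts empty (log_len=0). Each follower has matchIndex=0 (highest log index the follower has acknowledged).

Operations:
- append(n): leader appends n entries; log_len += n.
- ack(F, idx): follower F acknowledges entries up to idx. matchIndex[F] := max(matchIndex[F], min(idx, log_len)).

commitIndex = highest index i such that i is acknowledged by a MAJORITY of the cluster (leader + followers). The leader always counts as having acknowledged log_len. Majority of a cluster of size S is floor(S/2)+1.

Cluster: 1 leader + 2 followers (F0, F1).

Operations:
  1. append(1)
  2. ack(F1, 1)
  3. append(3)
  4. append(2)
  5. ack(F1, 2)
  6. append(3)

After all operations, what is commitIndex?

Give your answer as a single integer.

Op 1: append 1 -> log_len=1
Op 2: F1 acks idx 1 -> match: F0=0 F1=1; commitIndex=1
Op 3: append 3 -> log_len=4
Op 4: append 2 -> log_len=6
Op 5: F1 acks idx 2 -> match: F0=0 F1=2; commitIndex=2
Op 6: append 3 -> log_len=9

Answer: 2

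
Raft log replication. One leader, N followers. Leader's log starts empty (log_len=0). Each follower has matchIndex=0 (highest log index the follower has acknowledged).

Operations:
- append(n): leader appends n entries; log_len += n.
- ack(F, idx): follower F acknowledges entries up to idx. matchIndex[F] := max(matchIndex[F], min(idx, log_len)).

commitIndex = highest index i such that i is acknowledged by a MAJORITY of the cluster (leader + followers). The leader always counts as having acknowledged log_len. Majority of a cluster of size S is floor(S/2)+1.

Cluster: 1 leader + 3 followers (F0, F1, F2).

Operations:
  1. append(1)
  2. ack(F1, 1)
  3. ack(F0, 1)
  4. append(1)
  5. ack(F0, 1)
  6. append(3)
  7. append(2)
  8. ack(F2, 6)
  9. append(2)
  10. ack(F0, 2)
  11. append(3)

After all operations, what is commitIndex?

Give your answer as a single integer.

Answer: 2

Derivation:
Op 1: append 1 -> log_len=1
Op 2: F1 acks idx 1 -> match: F0=0 F1=1 F2=0; commitIndex=0
Op 3: F0 acks idx 1 -> match: F0=1 F1=1 F2=0; commitIndex=1
Op 4: append 1 -> log_len=2
Op 5: F0 acks idx 1 -> match: F0=1 F1=1 F2=0; commitIndex=1
Op 6: append 3 -> log_len=5
Op 7: append 2 -> log_len=7
Op 8: F2 acks idx 6 -> match: F0=1 F1=1 F2=6; commitIndex=1
Op 9: append 2 -> log_len=9
Op 10: F0 acks idx 2 -> match: F0=2 F1=1 F2=6; commitIndex=2
Op 11: append 3 -> log_len=12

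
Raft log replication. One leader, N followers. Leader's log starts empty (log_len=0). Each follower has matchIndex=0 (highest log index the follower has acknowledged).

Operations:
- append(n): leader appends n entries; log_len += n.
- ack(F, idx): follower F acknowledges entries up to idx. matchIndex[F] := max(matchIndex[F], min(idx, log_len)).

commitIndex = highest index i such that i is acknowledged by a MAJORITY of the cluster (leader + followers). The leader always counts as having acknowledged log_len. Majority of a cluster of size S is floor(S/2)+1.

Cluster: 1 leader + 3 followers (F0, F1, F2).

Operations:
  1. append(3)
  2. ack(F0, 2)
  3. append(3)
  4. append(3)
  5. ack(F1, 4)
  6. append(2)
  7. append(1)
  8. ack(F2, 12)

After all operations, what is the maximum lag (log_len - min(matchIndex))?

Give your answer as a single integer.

Answer: 10

Derivation:
Op 1: append 3 -> log_len=3
Op 2: F0 acks idx 2 -> match: F0=2 F1=0 F2=0; commitIndex=0
Op 3: append 3 -> log_len=6
Op 4: append 3 -> log_len=9
Op 5: F1 acks idx 4 -> match: F0=2 F1=4 F2=0; commitIndex=2
Op 6: append 2 -> log_len=11
Op 7: append 1 -> log_len=12
Op 8: F2 acks idx 12 -> match: F0=2 F1=4 F2=12; commitIndex=4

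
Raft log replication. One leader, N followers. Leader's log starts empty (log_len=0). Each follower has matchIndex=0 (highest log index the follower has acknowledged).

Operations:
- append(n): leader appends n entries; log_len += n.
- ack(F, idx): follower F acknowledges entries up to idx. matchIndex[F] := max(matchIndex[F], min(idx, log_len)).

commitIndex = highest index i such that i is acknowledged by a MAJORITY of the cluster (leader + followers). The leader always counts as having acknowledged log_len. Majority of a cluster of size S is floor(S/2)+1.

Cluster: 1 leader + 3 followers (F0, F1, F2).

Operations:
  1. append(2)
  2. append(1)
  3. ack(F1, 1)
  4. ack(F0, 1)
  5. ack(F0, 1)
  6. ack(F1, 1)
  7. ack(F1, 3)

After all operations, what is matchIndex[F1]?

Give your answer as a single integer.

Answer: 3

Derivation:
Op 1: append 2 -> log_len=2
Op 2: append 1 -> log_len=3
Op 3: F1 acks idx 1 -> match: F0=0 F1=1 F2=0; commitIndex=0
Op 4: F0 acks idx 1 -> match: F0=1 F1=1 F2=0; commitIndex=1
Op 5: F0 acks idx 1 -> match: F0=1 F1=1 F2=0; commitIndex=1
Op 6: F1 acks idx 1 -> match: F0=1 F1=1 F2=0; commitIndex=1
Op 7: F1 acks idx 3 -> match: F0=1 F1=3 F2=0; commitIndex=1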